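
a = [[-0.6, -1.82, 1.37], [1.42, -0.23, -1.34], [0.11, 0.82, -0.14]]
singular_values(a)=[2.73, 1.61, 0.19]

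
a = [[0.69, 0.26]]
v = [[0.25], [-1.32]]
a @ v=[[-0.17]]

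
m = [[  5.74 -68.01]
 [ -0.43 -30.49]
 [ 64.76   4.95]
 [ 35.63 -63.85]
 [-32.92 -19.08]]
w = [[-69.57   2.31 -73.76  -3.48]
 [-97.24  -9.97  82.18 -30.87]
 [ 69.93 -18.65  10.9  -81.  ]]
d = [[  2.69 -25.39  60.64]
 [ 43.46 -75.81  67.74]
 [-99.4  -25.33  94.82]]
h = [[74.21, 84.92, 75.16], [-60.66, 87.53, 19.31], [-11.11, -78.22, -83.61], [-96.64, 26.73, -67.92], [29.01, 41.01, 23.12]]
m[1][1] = -30.49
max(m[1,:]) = -0.43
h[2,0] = -11.11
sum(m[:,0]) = 72.78000000000002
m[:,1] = [-68.01, -30.49, 4.95, -63.85, -19.08]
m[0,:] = [5.74, -68.01]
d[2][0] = -99.4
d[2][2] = 94.82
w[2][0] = 69.93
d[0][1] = -25.39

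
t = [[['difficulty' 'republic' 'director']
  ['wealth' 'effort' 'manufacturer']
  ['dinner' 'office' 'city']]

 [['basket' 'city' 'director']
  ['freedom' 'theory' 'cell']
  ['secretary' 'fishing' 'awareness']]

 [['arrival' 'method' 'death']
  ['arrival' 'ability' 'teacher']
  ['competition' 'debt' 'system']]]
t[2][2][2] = 'system'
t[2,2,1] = 'debt'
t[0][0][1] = 'republic'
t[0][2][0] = 'dinner'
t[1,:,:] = [['basket', 'city', 'director'], ['freedom', 'theory', 'cell'], ['secretary', 'fishing', 'awareness']]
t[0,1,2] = 'manufacturer'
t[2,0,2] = 'death'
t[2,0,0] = 'arrival'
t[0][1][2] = 'manufacturer'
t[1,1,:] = ['freedom', 'theory', 'cell']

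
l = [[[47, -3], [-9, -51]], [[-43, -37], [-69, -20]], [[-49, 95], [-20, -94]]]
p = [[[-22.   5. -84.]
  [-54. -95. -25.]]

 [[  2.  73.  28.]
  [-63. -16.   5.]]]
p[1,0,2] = 28.0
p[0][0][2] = -84.0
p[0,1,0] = -54.0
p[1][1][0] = -63.0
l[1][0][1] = -37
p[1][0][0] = 2.0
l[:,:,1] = [[-3, -51], [-37, -20], [95, -94]]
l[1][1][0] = -69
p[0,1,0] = -54.0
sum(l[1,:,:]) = -169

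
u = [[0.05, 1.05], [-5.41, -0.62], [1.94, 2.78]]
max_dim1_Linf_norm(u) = 5.41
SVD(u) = [[-0.06, -0.39], [0.89, -0.44], [-0.45, -0.81]] @ diag([5.994383004946541, 2.5133388927894464]) @ [[-0.95, -0.31], [0.31, -0.95]]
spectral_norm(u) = 5.99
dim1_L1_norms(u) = [1.1, 6.03, 4.72]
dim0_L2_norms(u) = [5.75, 3.04]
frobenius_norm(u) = 6.50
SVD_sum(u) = [[0.36, 0.12], [-5.06, -1.67], [2.58, 0.85]] + [[-0.31, 0.93], [-0.35, 1.05], [-0.64, 1.93]]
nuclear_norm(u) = 8.51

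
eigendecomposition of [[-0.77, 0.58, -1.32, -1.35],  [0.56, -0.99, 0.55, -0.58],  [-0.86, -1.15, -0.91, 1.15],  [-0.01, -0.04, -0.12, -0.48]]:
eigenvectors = [[(-0.68+0j), -0.68-0.00j, 0.79+0.00j, (0.79+0j)], [0.58+0.26j, (0.58-0.26j), (0.04+0j), -0.01+0.00j], [-0.11+0.33j, (-0.11-0.33j), -0.60+0.00j, (-0.57+0j)], [(-0.02+0.04j), (-0.02-0.04j), (0.11+0j), (0.23+0j)]]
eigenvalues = [(-1.51+0.5j), (-1.51-0.5j), (0.08+0j), (-0.22+0j)]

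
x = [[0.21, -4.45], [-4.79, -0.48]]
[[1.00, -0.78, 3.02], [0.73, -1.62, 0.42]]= x @ [[-0.13, 0.32, -0.02],  [-0.23, 0.19, -0.68]]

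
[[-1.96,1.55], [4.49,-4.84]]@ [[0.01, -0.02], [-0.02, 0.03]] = [[-0.05, 0.09], [0.14, -0.24]]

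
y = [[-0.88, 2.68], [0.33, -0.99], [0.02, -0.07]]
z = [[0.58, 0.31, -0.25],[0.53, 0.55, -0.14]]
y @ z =[[0.91, 1.20, -0.16], [-0.33, -0.44, 0.06], [-0.03, -0.03, 0.00]]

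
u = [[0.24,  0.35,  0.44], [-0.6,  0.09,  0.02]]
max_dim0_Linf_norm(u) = 0.6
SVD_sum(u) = [[0.42, 0.13, 0.22], [-0.41, -0.13, -0.21]] + [[-0.18, 0.22, 0.22], [-0.19, 0.22, 0.23]]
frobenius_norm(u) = 0.86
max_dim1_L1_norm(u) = 1.03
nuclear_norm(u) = 1.21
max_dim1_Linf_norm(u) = 0.6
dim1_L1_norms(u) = [1.03, 0.71]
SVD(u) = [[-0.72, 0.7], [0.70, 0.72]] @ diag([0.6890809741245938, 0.5170758272241128]) @ [[-0.86, -0.27, -0.44], [-0.51, 0.6, 0.62]]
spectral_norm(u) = 0.69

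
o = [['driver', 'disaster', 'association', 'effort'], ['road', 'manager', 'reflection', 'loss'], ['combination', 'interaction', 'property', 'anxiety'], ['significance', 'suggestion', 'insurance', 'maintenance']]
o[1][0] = 'road'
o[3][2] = 'insurance'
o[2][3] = 'anxiety'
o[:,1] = ['disaster', 'manager', 'interaction', 'suggestion']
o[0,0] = 'driver'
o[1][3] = 'loss'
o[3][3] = 'maintenance'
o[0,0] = 'driver'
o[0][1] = 'disaster'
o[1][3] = 'loss'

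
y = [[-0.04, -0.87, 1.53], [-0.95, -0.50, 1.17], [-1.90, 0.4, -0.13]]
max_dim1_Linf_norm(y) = 1.9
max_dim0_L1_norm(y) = 2.89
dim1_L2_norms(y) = [1.76, 1.59, 1.95]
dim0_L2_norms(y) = [2.12, 1.08, 1.93]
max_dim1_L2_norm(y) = 1.95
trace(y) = -0.67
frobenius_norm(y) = 3.07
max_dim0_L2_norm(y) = 2.12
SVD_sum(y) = [[-0.88, -0.39, 0.94],  [-1.03, -0.46, 1.11],  [-0.68, -0.30, 0.73]] + [[0.84, -0.48, 0.59],[0.08, -0.05, 0.06],[-1.22, 0.70, -0.85]] + [[-0.0, -0.00, -0.00], [0.00, 0.00, 0.00], [-0.0, -0.0, -0.0]]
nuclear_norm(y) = 4.33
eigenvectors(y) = [[0.16-0.50j, 0.16+0.50j, -0.14+0.00j], [(0.42-0.4j), (0.42+0.4j), -0.86+0.00j], [(0.62+0j), (0.62-0j), (-0.49+0j)]]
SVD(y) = [[-0.58, -0.57, -0.59], [-0.68, -0.06, 0.73], [-0.45, 0.82, -0.35]] @ diag([2.323128167855292, 2.0026861367919406, 0.004873727391475029]) @ [[0.65, 0.29, -0.7], [-0.74, 0.42, -0.52], [0.15, 0.86, 0.49]]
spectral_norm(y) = 2.32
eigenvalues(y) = [(-0.34+1.26j), (-0.34-1.26j), (0.01+0j)]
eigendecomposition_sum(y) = [[-0.02+0.83j, -0.44-0.31j, 0.77+0.30j], [(-0.47+0.8j), -0.26-0.54j, 0.59+0.71j], [-0.94+0.28j, (0.19-0.61j), -0.06+0.98j]] + [[(-0.02-0.83j), (-0.44+0.31j), 0.77-0.30j], [-0.47-0.80j, (-0.26+0.54j), (0.59-0.71j)], [(-0.94-0.28j), (0.19+0.61j), -0.06-0.98j]] + [[(-0+0j), 0j, (-0-0j)],[-0.02+0.00j, 0.02+0.00j, (-0.01-0j)],[-0.01+0.00j, (0.01+0j), -0.01-0.00j]]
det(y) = 0.02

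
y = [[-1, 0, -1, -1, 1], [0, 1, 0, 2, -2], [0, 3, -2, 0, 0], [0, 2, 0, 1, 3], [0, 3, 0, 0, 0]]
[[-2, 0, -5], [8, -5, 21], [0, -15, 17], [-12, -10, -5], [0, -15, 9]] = y@[[-2, 0, 0], [0, -5, 3], [0, 0, -4], [0, 0, 4], [-4, 0, -5]]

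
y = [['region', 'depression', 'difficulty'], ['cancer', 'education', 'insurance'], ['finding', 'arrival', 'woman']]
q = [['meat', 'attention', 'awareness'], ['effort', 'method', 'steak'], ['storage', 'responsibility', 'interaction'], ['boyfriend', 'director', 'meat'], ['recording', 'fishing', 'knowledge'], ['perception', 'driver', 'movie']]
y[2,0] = 'finding'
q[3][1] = 'director'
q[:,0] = ['meat', 'effort', 'storage', 'boyfriend', 'recording', 'perception']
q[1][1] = 'method'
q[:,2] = ['awareness', 'steak', 'interaction', 'meat', 'knowledge', 'movie']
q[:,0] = ['meat', 'effort', 'storage', 'boyfriend', 'recording', 'perception']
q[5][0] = 'perception'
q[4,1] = 'fishing'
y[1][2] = 'insurance'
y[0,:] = ['region', 'depression', 'difficulty']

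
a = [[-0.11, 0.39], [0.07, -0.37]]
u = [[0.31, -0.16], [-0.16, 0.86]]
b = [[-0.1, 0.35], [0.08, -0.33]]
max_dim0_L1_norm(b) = 0.68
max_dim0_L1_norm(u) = 1.02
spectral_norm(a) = 0.55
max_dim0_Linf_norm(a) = 0.39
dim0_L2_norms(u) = [0.35, 0.87]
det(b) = 0.01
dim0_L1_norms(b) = [0.18, 0.68]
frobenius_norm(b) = 0.50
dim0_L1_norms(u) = [0.47, 1.02]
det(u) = 0.24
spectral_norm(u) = 0.90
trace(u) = 1.17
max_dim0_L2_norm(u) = 0.87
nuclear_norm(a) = 0.58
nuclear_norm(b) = 0.51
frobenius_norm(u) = 0.94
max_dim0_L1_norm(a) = 0.76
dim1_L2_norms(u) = [0.35, 0.87]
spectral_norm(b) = 0.50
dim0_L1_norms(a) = [0.18, 0.76]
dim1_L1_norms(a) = [0.5, 0.44]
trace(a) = -0.48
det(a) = 0.01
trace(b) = -0.43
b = a @ u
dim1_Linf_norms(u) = [0.31, 0.86]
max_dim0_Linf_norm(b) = 0.35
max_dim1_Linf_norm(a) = 0.39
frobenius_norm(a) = 0.55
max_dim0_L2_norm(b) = 0.48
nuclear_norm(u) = 1.17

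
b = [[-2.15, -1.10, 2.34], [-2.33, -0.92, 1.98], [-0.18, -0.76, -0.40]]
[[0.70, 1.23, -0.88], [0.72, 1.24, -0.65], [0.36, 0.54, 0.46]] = b@[[-0.25, -0.39, -0.20], [-0.36, -0.57, -0.21], [-0.1, -0.10, -0.66]]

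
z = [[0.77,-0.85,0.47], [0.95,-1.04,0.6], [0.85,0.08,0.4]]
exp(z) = [[1.94, -0.79, 0.54], [1.18, 0.03, 0.69], [1.52, -0.34, 1.77]]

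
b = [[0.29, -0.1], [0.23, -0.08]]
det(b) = -0.00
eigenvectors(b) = [[0.78, 0.33], [0.62, 0.95]]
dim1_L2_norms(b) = [0.31, 0.24]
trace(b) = 0.21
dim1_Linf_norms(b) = [0.29, 0.23]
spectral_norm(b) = 0.39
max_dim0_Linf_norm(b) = 0.29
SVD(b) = [[-0.78, -0.62], [-0.62, 0.78]] @ diag([0.3916627876673552, 0.0005106433551963089]) @ [[-0.95, 0.33], [-0.33, -0.95]]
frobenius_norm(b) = 0.39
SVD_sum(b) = [[0.29,-0.1], [0.23,-0.08]] + [[0.0,0.00],  [-0.0,-0.0]]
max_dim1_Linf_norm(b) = 0.29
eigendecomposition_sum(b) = [[0.29,-0.1], [0.23,-0.08]] + [[0.00, -0.0], [0.00, -0.00]]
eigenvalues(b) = [0.21, -0.0]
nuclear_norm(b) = 0.39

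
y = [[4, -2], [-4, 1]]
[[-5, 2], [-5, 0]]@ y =[[-28, 12], [-20, 10]]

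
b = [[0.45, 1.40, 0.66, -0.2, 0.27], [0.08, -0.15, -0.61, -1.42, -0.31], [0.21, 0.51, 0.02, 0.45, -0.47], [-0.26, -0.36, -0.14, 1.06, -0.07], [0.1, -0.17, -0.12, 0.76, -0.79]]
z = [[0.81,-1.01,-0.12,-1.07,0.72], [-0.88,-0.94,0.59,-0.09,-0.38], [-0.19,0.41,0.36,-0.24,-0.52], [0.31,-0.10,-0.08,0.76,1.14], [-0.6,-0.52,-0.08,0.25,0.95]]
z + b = [[1.26, 0.39, 0.54, -1.27, 0.99], [-0.80, -1.09, -0.02, -1.51, -0.69], [0.02, 0.92, 0.38, 0.21, -0.99], [0.05, -0.46, -0.22, 1.82, 1.07], [-0.5, -0.69, -0.20, 1.01, 0.16]]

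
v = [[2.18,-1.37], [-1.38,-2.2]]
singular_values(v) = [2.6, 2.57]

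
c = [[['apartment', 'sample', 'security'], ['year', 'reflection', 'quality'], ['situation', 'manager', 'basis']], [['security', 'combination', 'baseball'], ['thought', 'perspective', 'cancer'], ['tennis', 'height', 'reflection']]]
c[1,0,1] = 'combination'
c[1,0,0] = 'security'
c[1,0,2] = 'baseball'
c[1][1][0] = 'thought'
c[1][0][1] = 'combination'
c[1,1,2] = 'cancer'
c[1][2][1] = 'height'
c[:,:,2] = [['security', 'quality', 'basis'], ['baseball', 'cancer', 'reflection']]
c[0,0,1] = 'sample'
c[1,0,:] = ['security', 'combination', 'baseball']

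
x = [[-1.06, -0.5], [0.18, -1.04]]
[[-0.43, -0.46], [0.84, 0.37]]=x@[[0.73, 0.56],[-0.68, -0.26]]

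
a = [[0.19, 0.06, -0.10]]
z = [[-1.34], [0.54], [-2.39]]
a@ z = [[0.02]]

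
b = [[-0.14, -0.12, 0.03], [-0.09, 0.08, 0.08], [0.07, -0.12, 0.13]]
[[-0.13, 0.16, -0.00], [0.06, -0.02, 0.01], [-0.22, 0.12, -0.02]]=b@[[-0.17, -0.3, -0.04], [1.11, -0.88, 0.06], [-0.55, 0.25, -0.04]]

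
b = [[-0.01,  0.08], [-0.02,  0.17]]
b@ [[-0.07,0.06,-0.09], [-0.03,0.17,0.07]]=[[-0.0,0.01,0.01], [-0.00,0.03,0.01]]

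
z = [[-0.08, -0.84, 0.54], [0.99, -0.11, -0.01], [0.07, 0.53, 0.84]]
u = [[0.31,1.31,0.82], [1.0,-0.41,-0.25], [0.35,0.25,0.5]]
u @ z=[[1.33, 0.03, 0.84], [-0.50, -0.93, 0.33], [0.25, -0.06, 0.61]]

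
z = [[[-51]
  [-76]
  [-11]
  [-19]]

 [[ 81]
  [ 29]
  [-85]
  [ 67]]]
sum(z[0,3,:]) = -19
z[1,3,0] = 67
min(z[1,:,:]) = -85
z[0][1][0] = -76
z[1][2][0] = -85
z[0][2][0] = -11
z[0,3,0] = -19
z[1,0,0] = 81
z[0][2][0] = -11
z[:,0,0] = [-51, 81]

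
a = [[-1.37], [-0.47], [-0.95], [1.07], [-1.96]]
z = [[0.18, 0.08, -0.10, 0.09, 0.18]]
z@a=[[-0.45]]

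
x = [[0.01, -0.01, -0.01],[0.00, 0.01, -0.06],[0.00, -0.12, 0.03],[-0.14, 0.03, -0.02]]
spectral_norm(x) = 0.15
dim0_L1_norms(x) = [0.15, 0.17, 0.12]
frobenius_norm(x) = 0.20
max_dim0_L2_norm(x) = 0.14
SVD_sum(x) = [[0.01, -0.01, 0.00], [-0.02, 0.01, -0.01], [0.06, -0.04, 0.02], [-0.1, 0.07, -0.03]] + [[0.0,0.0,-0.0], [0.01,0.02,-0.00], [-0.06,-0.07,0.02], [-0.04,-0.04,0.01]] + [[0.00, -0.00, -0.01], [0.0, -0.02, -0.05], [0.0, -0.00, -0.01], [-0.00, 0.0, 0.0]]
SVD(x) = [[-0.07, -0.01, -0.24], [0.14, -0.18, -0.95], [-0.49, 0.84, -0.21], [0.86, 0.51, 0.01]] @ diag([0.1537894563527701, 0.1158059049325255, 0.056016028933496345]) @ [[-0.79, 0.56, -0.26], [-0.61, -0.76, 0.23], [-0.07, 0.33, 0.94]]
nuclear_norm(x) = 0.33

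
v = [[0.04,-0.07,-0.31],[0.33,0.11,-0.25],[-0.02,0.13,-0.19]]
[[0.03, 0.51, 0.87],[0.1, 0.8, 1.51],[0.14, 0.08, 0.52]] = v @[[-0.12, 1.79, 2.40],[0.66, -0.86, 0.55],[-0.27, -1.21, -2.62]]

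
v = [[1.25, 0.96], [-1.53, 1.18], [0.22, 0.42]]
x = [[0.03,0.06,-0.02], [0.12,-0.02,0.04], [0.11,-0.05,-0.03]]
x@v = [[-0.06, 0.09], [0.19, 0.11], [0.21, 0.03]]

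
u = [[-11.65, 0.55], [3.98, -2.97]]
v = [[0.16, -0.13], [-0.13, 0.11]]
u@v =[[-1.94, 1.58], [1.02, -0.84]]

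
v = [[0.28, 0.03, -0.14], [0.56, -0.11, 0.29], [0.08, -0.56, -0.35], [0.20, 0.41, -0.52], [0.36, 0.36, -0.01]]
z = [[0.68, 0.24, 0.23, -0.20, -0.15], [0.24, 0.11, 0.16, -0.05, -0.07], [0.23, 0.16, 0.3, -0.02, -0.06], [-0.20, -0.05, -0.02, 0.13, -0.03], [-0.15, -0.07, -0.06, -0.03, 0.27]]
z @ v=[[0.25, -0.27, -0.0], [0.11, -0.14, -0.03], [0.15, -0.21, -0.08], [-0.07, 0.05, -0.05], [0.01, 0.12, 0.03]]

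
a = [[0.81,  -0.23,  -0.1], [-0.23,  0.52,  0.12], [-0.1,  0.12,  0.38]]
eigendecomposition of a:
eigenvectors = [[0.84, -0.54, -0.10], [-0.49, -0.66, -0.57], [-0.24, -0.53, 0.82]]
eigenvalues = [0.97, 0.43, 0.31]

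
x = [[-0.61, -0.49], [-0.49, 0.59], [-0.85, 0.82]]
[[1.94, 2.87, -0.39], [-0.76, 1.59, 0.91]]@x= [[-2.26,0.42],[-1.09,2.06]]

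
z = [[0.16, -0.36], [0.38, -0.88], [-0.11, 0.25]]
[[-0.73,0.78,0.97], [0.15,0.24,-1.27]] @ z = [[0.07, -0.18],[0.25, -0.58]]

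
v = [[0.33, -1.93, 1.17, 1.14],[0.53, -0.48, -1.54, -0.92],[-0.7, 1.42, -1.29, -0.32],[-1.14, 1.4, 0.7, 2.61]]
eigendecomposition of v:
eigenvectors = [[(-0.68+0j),(-0.68-0j),0.56+0.00j,0.78+0.00j], [0.07+0.45j,0.07-0.45j,(-0.03+0j),0.54+0.00j], [(0.41-0.03j),0.41+0.03j,-0.24+0.00j,(0.32+0j)], [(-0.17-0.37j),-0.17+0.37j,(0.79+0j),(-0.03+0j)]]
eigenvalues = [(0.1+1.95j), (0.1-1.95j), (1.54+0j), (-0.57+0j)]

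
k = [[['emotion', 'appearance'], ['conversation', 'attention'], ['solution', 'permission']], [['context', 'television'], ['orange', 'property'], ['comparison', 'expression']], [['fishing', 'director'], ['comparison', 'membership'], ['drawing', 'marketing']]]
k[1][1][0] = 'orange'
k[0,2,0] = 'solution'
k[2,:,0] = ['fishing', 'comparison', 'drawing']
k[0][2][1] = 'permission'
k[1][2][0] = 'comparison'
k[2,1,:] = ['comparison', 'membership']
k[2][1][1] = 'membership'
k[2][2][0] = 'drawing'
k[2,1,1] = 'membership'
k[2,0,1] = 'director'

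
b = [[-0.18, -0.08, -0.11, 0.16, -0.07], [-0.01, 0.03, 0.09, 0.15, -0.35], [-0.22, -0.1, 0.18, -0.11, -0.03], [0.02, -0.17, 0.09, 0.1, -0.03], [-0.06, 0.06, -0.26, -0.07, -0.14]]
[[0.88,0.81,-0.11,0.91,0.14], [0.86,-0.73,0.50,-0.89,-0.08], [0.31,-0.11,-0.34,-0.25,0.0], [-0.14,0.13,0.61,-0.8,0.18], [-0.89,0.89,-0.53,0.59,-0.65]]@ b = [[-0.13, -0.18, 0.00, 0.36, -0.39], [-0.27, 0.01, -0.13, -0.11, 0.22], [0.02, 0.05, -0.13, 0.05, 0.03], [-0.14, 0.10, 0.02, -0.16, -0.06], [0.32, 0.01, 0.30, 0.15, -0.16]]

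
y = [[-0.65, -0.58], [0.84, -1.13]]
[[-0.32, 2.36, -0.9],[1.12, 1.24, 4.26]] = y@ [[0.83, -1.59, 2.85], [-0.37, -2.28, -1.65]]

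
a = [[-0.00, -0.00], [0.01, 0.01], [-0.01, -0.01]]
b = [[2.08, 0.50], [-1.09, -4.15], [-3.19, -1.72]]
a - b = [[-2.08, -0.50], [1.1, 4.16], [3.18, 1.71]]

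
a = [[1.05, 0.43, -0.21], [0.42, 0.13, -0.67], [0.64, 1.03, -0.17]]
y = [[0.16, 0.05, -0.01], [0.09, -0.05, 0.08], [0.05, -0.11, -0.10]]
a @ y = [[0.20,0.05,0.04], [0.05,0.09,0.07], [0.19,-0.00,0.09]]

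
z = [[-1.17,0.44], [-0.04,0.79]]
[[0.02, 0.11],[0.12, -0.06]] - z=[[1.19, -0.33], [0.16, -0.85]]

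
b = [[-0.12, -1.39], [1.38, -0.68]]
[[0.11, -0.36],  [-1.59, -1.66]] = b@[[-1.14, -1.03], [0.02, 0.35]]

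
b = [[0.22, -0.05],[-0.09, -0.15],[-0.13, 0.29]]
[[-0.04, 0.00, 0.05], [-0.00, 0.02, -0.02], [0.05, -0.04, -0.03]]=b@[[-0.15,-0.03,0.21],[0.11,-0.14,-0.01]]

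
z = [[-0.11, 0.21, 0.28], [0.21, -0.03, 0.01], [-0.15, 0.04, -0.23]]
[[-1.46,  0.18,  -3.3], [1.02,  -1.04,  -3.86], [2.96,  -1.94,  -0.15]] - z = [[-1.35, -0.03, -3.58], [0.81, -1.01, -3.87], [3.11, -1.98, 0.08]]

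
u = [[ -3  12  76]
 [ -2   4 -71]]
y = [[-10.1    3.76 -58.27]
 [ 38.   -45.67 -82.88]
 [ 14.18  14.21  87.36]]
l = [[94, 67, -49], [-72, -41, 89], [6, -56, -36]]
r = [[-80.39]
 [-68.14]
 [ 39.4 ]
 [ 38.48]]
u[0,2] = 76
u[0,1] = 12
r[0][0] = -80.39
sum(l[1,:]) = -24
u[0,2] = 76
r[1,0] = -68.14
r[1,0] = -68.14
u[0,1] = 12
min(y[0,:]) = -58.27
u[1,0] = -2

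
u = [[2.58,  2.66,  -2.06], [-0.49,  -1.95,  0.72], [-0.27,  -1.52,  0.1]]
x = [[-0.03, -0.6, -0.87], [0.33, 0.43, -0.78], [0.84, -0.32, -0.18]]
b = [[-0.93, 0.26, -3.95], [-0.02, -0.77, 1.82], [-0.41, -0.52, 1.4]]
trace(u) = 0.73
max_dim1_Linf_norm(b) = 3.95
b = u @ x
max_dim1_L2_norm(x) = 1.06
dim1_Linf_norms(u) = [2.66, 1.95, 1.52]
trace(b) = -0.30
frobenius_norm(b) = 4.78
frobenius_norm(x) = 1.69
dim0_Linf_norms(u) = [2.58, 2.66, 2.06]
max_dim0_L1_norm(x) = 1.83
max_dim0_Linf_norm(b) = 3.95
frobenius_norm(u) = 4.99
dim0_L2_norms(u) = [2.64, 3.63, 2.18]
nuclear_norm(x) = 2.84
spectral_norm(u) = 4.83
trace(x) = 0.22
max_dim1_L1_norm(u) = 7.3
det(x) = 0.77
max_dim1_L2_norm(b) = 4.07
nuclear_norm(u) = 6.33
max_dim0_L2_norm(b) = 4.57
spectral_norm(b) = 4.67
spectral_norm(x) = 1.29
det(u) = 1.48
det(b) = 1.14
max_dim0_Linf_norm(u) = 2.66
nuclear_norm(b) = 5.90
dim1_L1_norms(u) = [7.3, 3.16, 1.89]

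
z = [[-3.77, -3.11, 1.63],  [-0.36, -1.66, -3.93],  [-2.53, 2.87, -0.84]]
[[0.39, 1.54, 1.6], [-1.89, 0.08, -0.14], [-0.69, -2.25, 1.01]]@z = [[-6.07, 0.82, -6.76], [7.45, 5.34, -3.28], [0.86, 8.78, 6.87]]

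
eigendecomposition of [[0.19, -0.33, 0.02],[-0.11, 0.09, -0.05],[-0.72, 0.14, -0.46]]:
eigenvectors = [[0.02,0.68,-0.56], [0.09,-0.21,-0.26], [1.0,-0.7,0.79]]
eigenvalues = [-0.46, 0.27, 0.01]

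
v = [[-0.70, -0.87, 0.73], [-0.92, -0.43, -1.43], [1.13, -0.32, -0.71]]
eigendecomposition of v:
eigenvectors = [[0.52+0.00j,  (-0.32+0.35j),  -0.32-0.35j], [-0.72+0.00j,  0.41+0.46j,  0.41-0.46j], [0.45+0.00j,  (0.63+0j),  (0.63-0j)]]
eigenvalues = [(1.12+0j), (-1.48+0.4j), (-1.48-0.4j)]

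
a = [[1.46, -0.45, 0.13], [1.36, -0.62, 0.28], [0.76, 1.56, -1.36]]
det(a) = 0.00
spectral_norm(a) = 2.21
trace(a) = -0.52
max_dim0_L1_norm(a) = 3.58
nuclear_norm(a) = 4.36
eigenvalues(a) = [1.17, -0.0, -1.69]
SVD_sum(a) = [[-0.03,-0.16,0.13], [-0.07,-0.34,0.28], [0.32,1.65,-1.36]] + [[1.49, -0.29, 0.00], [1.43, -0.28, 0.0], [0.44, -0.09, 0.0]] + [[0.0, 0.0, 0.0],  [-0.00, -0.00, -0.0],  [-0.00, -0.00, -0.0]]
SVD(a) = [[-0.09,0.71,-0.7],  [-0.20,0.68,0.71],  [0.98,0.21,0.08]] @ diag([2.2143955156957187, 2.149570250275994, 0.0004890757614719239]) @ [[0.15, 0.76, -0.63], [0.98, -0.19, 0.0], [-0.12, -0.62, -0.78]]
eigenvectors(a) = [[-0.63, 0.12, -0.07], [-0.56, 0.62, -0.17], [-0.54, 0.78, 0.98]]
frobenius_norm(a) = 3.09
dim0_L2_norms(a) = [2.14, 1.74, 1.39]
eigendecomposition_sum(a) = [[1.43, -0.33, 0.04], [1.28, -0.29, 0.03], [1.22, -0.28, 0.03]] + [[0.00, -0.00, -0.0], [0.00, -0.00, -0.0], [0.00, -0.00, -0.00]] + [[0.03, -0.12, 0.09], [0.08, -0.33, 0.25], [-0.46, 1.84, -1.39]]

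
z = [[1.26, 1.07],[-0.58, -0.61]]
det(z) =-0.148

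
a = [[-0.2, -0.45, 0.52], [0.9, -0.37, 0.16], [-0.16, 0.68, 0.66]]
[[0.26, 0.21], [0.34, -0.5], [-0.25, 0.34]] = a@[[0.15, -0.56], [-0.48, 0.1], [0.15, 0.27]]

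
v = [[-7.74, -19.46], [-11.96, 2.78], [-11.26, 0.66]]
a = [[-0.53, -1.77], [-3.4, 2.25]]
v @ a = [[70.27, -30.09], [-3.11, 27.42], [3.72, 21.42]]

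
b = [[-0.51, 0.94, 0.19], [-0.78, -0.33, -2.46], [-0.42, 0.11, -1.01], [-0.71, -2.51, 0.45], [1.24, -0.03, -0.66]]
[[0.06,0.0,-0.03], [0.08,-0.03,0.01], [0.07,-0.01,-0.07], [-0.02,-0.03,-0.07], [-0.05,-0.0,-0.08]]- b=[[0.57, -0.94, -0.22], [0.86, 0.3, 2.47], [0.49, -0.12, 0.94], [0.69, 2.48, -0.52], [-1.29, 0.03, 0.58]]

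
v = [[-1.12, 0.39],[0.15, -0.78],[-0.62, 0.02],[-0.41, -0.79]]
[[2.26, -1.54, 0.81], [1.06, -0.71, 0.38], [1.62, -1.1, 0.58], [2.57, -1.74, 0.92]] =v @ [[-2.67, 1.81, -0.96], [-1.87, 1.26, -0.67]]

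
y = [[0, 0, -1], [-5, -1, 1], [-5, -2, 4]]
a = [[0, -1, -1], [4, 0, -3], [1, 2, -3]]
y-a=[[0, 1, 0], [-9, -1, 4], [-6, -4, 7]]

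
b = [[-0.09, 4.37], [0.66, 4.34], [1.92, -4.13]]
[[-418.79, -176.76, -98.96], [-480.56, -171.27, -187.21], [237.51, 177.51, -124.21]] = b@[[-86.26,5.70,-118.66], [-97.61,-40.33,-25.09]]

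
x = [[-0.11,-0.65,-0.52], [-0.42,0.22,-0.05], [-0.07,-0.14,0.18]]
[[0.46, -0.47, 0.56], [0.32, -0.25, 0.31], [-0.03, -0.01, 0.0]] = x @ [[-0.76, 0.67, -0.83], [-0.14, 0.26, -0.29], [-0.55, 0.43, -0.54]]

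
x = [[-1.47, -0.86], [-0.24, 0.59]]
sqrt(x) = [[(0.04+1.2j), -0.32+0.48j], [(-0.09+0.13j), (0.79+0.05j)]]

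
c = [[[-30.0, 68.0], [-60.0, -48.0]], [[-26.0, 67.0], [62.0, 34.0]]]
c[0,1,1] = -48.0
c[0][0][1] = 68.0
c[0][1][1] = -48.0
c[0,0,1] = 68.0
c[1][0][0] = -26.0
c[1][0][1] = 67.0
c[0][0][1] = 68.0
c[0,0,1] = 68.0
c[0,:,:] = [[-30.0, 68.0], [-60.0, -48.0]]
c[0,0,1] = 68.0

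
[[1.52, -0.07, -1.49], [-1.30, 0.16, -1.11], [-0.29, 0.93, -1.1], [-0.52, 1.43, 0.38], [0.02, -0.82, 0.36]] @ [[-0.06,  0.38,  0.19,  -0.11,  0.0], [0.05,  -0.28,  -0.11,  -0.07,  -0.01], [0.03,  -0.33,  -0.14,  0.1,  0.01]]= [[-0.14, 1.09, 0.51, -0.31, -0.01], [0.05, -0.17, -0.11, 0.02, -0.01], [0.03, -0.01, -0.0, -0.14, -0.02], [0.11, -0.72, -0.31, -0.0, -0.01], [-0.03, 0.12, 0.04, 0.09, 0.01]]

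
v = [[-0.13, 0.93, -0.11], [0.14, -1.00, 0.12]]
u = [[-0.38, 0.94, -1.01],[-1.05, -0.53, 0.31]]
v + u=[[-0.51, 1.87, -1.12], [-0.91, -1.53, 0.43]]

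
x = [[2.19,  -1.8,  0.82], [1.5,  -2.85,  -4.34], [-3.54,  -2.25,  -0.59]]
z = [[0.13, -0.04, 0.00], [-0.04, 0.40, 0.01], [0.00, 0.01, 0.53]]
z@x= [[0.22, -0.12, 0.28], [0.48, -1.09, -1.77], [-1.86, -1.22, -0.36]]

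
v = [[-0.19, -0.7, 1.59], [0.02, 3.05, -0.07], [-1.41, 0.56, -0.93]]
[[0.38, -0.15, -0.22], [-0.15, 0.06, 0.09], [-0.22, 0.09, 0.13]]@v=[[0.24, -0.85, 0.82], [-0.1, 0.34, -0.33], [-0.14, 0.5, -0.48]]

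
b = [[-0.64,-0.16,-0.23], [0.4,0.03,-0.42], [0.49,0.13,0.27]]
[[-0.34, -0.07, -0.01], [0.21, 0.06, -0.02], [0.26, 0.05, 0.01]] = b@[[0.51, 0.11, -0.00],  [0.11, 0.04, -0.03],  [-0.0, -0.03, 0.05]]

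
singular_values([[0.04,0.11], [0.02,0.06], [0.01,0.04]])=[0.14, 0.0]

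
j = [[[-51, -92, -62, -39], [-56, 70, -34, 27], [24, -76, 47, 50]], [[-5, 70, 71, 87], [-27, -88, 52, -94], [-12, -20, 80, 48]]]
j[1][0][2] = 71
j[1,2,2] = 80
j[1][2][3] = 48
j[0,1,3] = 27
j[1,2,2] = 80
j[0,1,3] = 27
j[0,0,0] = -51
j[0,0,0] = -51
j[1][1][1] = -88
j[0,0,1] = -92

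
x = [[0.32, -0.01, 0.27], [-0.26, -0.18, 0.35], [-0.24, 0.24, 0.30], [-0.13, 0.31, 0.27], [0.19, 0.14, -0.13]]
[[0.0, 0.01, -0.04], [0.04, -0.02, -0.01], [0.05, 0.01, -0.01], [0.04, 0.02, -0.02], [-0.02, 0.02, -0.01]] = x @ [[-0.06, 0.04, -0.06], [0.02, 0.07, -0.02], [0.09, -0.00, -0.07]]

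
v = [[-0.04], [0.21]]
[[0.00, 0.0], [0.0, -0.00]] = v @ [[-0.00, -0.01]]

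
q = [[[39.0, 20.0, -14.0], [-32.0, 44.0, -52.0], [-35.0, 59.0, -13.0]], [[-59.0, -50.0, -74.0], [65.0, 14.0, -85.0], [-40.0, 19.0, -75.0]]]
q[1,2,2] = -75.0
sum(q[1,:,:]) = -285.0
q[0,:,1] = [20.0, 44.0, 59.0]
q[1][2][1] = 19.0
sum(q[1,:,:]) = -285.0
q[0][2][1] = 59.0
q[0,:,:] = [[39.0, 20.0, -14.0], [-32.0, 44.0, -52.0], [-35.0, 59.0, -13.0]]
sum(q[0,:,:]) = 16.0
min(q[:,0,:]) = -74.0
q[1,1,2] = -85.0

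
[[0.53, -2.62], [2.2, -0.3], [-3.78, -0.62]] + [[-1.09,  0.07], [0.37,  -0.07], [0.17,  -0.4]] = [[-0.56, -2.55],[2.57, -0.37],[-3.61, -1.02]]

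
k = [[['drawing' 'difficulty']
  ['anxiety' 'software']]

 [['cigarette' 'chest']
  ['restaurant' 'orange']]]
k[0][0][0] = 'drawing'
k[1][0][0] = 'cigarette'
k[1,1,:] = ['restaurant', 'orange']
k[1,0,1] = 'chest'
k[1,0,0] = 'cigarette'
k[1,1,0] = 'restaurant'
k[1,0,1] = 'chest'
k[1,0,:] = ['cigarette', 'chest']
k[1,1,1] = 'orange'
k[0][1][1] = 'software'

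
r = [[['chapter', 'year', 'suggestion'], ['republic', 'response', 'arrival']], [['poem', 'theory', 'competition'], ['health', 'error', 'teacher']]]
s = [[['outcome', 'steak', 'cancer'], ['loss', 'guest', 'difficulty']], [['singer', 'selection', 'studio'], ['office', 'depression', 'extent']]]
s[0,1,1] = 'guest'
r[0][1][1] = 'response'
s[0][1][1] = 'guest'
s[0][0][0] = 'outcome'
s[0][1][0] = 'loss'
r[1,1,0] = 'health'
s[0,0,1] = 'steak'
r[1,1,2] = 'teacher'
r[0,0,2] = 'suggestion'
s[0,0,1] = 'steak'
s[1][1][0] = 'office'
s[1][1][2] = 'extent'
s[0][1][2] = 'difficulty'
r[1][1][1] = 'error'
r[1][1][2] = 'teacher'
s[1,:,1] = ['selection', 'depression']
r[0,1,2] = 'arrival'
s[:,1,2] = ['difficulty', 'extent']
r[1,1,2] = 'teacher'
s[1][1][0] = 'office'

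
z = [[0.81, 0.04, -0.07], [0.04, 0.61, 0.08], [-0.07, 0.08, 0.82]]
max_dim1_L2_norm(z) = 0.83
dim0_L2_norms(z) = [0.81, 0.62, 0.83]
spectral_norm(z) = 0.89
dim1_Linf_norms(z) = [0.81, 0.61, 0.82]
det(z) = 0.40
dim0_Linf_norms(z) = [0.81, 0.61, 0.82]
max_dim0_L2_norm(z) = 0.83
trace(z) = 2.24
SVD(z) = [[-0.62, 0.75, -0.25],  [0.13, 0.41, 0.9],  [0.78, 0.52, -0.35]] @ diag([0.8894194603561247, 0.7832234123395381, 0.5673571273043374]) @ [[-0.62, 0.13, 0.78], [0.75, 0.41, 0.52], [-0.25, 0.9, -0.35]]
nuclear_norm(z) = 2.24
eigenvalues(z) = [0.57, 0.78, 0.89]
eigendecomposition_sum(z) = [[0.04, -0.13, 0.05], [-0.13, 0.46, -0.18], [0.05, -0.18, 0.07]] + [[0.44, 0.24, 0.30], [0.24, 0.13, 0.17], [0.30, 0.17, 0.21]] + [[0.34,  -0.07,  -0.43], [-0.07,  0.02,  0.09], [-0.43,  0.09,  0.54]]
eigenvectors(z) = [[0.25, -0.75, -0.62], [-0.90, -0.41, 0.13], [0.35, -0.52, 0.78]]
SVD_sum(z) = [[0.34, -0.07, -0.43], [-0.07, 0.02, 0.09], [-0.43, 0.09, 0.54]] + [[0.44,0.24,0.30], [0.24,0.13,0.17], [0.30,0.17,0.21]] + [[0.04, -0.13, 0.05],  [-0.13, 0.46, -0.18],  [0.05, -0.18, 0.07]]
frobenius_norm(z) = 1.31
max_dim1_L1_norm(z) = 0.97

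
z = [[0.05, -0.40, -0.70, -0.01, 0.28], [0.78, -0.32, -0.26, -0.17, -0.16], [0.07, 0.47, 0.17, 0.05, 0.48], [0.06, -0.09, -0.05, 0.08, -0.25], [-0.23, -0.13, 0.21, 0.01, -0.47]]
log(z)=[[-0.62+0.44j, -1.22-0.42j, (-1.91+0.73j), -0.32-0.18j, -0.76-0.57j], [3.88-1.70j, (0.48+0.24j), 3.55-2.97j, -0.52+0.53j, 6.45-1.30j], [(-1.67+1.39j), -0.42-0.30j, (-3.45+2.42j), 0.34-0.45j, -4.67+0.80j], [(-1.59+1.25j), (-0.43+0.99j), (-2.94+2.3j), (-1.9-0.26j), (-3.53+3.96j)], [-2.03+0.55j, (-0.61+1.1j), -2.31+1.08j, (0.41-0.04j), (-4.08+3.44j)]]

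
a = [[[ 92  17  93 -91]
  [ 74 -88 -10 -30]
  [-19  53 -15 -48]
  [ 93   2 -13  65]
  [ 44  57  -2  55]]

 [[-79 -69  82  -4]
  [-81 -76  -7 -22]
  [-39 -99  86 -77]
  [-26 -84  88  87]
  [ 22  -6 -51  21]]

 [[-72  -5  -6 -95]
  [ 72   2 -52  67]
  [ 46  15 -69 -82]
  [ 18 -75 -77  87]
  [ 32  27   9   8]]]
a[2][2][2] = -69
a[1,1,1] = -76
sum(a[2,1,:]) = 89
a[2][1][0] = 72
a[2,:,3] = [-95, 67, -82, 87, 8]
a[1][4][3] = 21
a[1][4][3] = 21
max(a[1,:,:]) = 88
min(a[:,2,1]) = -99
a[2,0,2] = -6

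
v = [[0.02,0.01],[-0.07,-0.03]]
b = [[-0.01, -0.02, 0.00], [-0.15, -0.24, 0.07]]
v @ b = [[-0.00,  -0.0,  0.0], [0.01,  0.01,  -0.0]]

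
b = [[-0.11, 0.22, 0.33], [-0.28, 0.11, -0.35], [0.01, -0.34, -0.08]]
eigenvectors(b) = [[0.04+0.00j, 0.81+0.00j, (0.81-0j)], [(-0.8+0j), 0.07+0.36j, 0.07-0.36j], [(0.59+0j), -0.34+0.31j, (-0.34-0.31j)]]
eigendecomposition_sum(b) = [[0.01+0.00j, (-0.01+0j), (0.01-0j)], [(-0.12+0j), (0.2-0j), -0.24+0.00j], [0.09+0.00j, (-0.15+0j), 0.18-0.00j]] + [[(-0.06+0.17j),0.11+0.12j,(0.16+0.16j)], [-0.08-0.01j,(-0.05+0.06j),-0.06+0.09j], [(-0.04-0.09j),(-0.1-0.01j),(-0.13-0.01j)]] + [[-0.06-0.17j, 0.11-0.12j, (0.16-0.16j)], [(-0.08+0.01j), (-0.05-0.06j), -0.06-0.09j], [(-0.04+0.09j), -0.10+0.01j, (-0.13+0.01j)]]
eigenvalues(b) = [(0.38+0j), (-0.23+0.22j), (-0.23-0.22j)]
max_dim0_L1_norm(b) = 0.76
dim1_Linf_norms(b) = [0.33, 0.35, 0.34]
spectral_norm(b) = 0.53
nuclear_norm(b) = 1.14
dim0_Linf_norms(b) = [0.28, 0.34, 0.35]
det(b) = 0.04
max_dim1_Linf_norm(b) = 0.35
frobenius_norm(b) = 0.71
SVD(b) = [[-0.71, 0.31, -0.64], [0.57, 0.78, -0.26], [0.42, -0.55, -0.73]] @ diag([0.5279889772891512, 0.44442783601354285, 0.1679629079215876]) @ [[-0.15,-0.44,-0.88], [-0.58,0.76,-0.29], [0.8,0.47,-0.37]]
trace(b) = -0.08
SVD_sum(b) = [[0.06, 0.17, 0.33],[-0.04, -0.13, -0.27],[-0.03, -0.1, -0.19]] + [[-0.08,0.1,-0.04],[-0.20,0.26,-0.1],[0.14,-0.19,0.07]] + [[-0.09, -0.05, 0.04], [-0.03, -0.02, 0.02], [-0.1, -0.06, 0.05]]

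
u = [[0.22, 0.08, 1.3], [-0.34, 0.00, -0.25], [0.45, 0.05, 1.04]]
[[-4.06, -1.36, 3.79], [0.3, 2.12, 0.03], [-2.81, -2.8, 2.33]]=u@[[1.36, -5.95, -2.71], [-4.72, 5.32, -3.07], [-3.06, -0.37, 3.56]]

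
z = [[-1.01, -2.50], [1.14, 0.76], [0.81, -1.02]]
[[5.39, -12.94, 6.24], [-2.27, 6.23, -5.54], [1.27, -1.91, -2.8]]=z@[[-0.76, 2.76, -4.37], [-1.85, 4.06, -0.73]]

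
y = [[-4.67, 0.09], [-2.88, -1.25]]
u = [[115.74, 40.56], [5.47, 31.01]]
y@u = [[-540.01, -186.62], [-340.17, -155.58]]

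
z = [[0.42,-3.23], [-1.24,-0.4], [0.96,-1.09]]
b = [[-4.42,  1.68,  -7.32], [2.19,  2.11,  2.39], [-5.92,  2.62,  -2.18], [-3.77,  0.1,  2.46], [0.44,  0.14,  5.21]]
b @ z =[[-10.97,21.58], [0.60,-10.52], [-7.83,20.45], [0.65,9.46], [5.01,-7.16]]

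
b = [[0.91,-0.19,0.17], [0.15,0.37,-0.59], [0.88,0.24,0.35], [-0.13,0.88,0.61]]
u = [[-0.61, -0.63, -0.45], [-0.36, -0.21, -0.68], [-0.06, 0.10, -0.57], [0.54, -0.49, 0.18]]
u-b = [[-1.52, -0.44, -0.62], [-0.51, -0.58, -0.09], [-0.94, -0.14, -0.92], [0.67, -1.37, -0.43]]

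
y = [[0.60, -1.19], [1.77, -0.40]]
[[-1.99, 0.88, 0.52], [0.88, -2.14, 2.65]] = y@ [[0.99, -1.55, 1.58], [2.17, -1.52, 0.36]]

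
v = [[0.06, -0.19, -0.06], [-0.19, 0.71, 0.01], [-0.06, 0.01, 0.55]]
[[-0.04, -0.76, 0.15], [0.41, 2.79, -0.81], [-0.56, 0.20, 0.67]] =v @ [[2.04, 0.04, 2.17],[1.14, 3.94, -0.58],[-0.82, 0.29, 1.47]]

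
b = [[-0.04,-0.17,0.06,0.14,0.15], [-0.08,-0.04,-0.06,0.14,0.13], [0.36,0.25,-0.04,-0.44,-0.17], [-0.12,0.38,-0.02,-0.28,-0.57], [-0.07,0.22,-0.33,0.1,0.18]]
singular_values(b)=[0.94, 0.47, 0.45, 0.01, 0.0]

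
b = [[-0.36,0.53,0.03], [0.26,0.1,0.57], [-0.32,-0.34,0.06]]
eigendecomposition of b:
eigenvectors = [[(-0.87+0j), (-0.28-0.33j), (-0.28+0.33j)],[0.45+0.00j, -0.03-0.62j, -0.03+0.62j],[(-0.18+0j), (0.65+0j), 0.65-0.00j]]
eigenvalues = [(-0.63+0j), (0.21+0.49j), (0.21-0.49j)]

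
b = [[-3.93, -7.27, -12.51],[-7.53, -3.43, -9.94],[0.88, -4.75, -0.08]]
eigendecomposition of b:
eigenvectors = [[(0.42-0.37j),(0.42+0.37j),0.71+0.00j], [0.51+0.23j,(0.51-0.23j),0.68+0.00j], [(-0.61+0j),(-0.61-0j),(0.18+0j)]]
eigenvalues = [(3.32+2.35j), (3.32-2.35j), (-14.08+0j)]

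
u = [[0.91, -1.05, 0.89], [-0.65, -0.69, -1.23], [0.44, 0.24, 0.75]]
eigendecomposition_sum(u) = [[1.06, -0.32, 1.41], [-0.48, 0.15, -0.64], [0.37, -0.11, 0.49]] + [[0.0,  -0.01,  -0.02], [0.0,  -0.0,  -0.0], [-0.00,  0.01,  0.01]] + [[-0.15,-0.72,-0.5], [-0.17,-0.83,-0.59], [0.07,0.35,0.24]]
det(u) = -0.01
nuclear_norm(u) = 3.37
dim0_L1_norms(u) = [2.0, 1.98, 2.87]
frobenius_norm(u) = 2.44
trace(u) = 0.97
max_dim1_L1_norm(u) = 2.85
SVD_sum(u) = [[0.76,-0.08,1.07], [-0.77,0.08,-1.09], [0.49,-0.05,0.69]] + [[0.15,-0.97,-0.18], [0.12,-0.77,-0.14], [-0.05,0.29,0.05]] + [[0.00,0.0,-0.0], [-0.0,-0.0,0.00], [-0.00,-0.00,0.0]]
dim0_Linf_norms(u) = [0.91, 1.05, 1.23]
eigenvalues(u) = [1.7, 0.01, -0.74]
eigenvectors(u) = [[-0.87, 0.8, 0.62], [0.39, 0.22, 0.72], [-0.30, -0.55, -0.30]]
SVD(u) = [[-0.64,-0.76,-0.1], [0.65,-0.60,0.46], [-0.41,0.23,0.88]] @ diag([2.0568886911325865, 1.3103739140735142, 0.00539607325142357]) @ [[-0.58, 0.06, -0.82], [-0.15, 0.97, 0.18], [-0.80, -0.23, 0.55]]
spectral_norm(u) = 2.06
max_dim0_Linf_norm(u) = 1.23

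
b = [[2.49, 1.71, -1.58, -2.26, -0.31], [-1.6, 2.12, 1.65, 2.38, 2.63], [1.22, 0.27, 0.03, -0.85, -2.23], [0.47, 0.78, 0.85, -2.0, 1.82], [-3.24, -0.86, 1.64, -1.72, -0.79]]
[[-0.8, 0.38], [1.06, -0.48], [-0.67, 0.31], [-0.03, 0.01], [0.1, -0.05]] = b@[[-0.13, 0.06],[-0.01, 0.01],[0.04, -0.02],[0.15, -0.07],[0.17, -0.08]]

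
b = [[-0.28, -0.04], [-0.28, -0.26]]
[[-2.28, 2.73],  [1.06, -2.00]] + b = [[-2.56, 2.69], [0.78, -2.26]]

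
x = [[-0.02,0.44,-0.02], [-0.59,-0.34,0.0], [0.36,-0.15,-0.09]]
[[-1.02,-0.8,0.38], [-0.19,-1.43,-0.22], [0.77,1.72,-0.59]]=x@[[1.58, 3.45, -0.22],[-2.18, -1.77, 1.04],[1.38, -2.34, 3.99]]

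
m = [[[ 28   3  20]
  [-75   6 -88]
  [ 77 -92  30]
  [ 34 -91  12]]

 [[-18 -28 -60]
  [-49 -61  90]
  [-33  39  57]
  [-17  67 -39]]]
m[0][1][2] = -88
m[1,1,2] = 90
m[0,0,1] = 3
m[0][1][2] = -88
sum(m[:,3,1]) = -24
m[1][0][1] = -28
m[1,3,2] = -39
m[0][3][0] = 34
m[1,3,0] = -17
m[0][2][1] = -92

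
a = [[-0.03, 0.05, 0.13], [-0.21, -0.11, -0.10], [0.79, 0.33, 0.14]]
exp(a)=[[1.02, 0.07, 0.14], [-0.24, 0.87, -0.12], [0.81, 0.36, 1.19]]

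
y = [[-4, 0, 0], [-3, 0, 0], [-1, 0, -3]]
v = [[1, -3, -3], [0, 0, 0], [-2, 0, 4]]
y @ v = [[-4, 12, 12], [-3, 9, 9], [5, 3, -9]]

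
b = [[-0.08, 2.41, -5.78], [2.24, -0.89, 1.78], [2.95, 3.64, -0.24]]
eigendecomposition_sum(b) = [[(0.07+1.8j), (-0.29+1.74j), (-1.88-0.49j)], [1.01-0.21j, (1.02-0.01j), (-0.09+1.12j)], [(1.5-0.52j), 1.54-0.20j, 0.07+1.71j]] + [[0.07-1.80j, (-0.29-1.74j), (-1.88+0.49j)],[1.01+0.21j, (1.02+0.01j), -0.09-1.12j],[1.50+0.52j, 1.54+0.20j, (0.07-1.71j)]] + [[-0.22-0.00j, (2.99-0j), (-2.01+0j)], [0.22+0.00j, -2.92+0.00j, (1.97-0j)], [(-0.04-0j), (0.56-0j), -0.38+0.00j]]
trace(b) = -1.21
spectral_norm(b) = 6.83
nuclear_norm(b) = 12.96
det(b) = -47.85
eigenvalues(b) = [(1.15+3.5j), (1.15-3.5j), (-3.52+0j)]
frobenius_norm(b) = 8.38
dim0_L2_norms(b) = [3.7, 4.46, 6.05]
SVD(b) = [[0.9,0.2,0.38],[-0.28,-0.42,0.87],[0.33,-0.89,-0.32]] @ diag([6.834186168130886, 4.603383592809057, 1.5210058897929593]) @ [[0.04,0.53,-0.85], [-0.77,-0.52,-0.36], [0.63,-0.67,-0.39]]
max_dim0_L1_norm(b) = 7.8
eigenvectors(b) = [[-0.69+0.00j,  -0.69-0.00j,  0.71+0.00j], [0.07+0.39j,  (0.07-0.39j),  -0.69+0.00j], [0.18+0.58j,  (0.18-0.58j),  (0.13+0j)]]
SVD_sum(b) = [[0.26,  3.27,  -5.23], [-0.08,  -1.0,  1.60], [0.09,  1.19,  -1.91]] + [[-0.70, -0.47, -0.33],[1.49, 0.99, 0.69],[3.17, 2.12, 1.48]] + [[0.37, -0.39, -0.23],  [0.83, -0.88, -0.51],  [-0.31, 0.33, 0.19]]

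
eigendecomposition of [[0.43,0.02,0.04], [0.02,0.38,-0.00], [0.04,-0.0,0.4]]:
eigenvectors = [[-0.82, -0.53, -0.22], [-0.20, 0.63, -0.75], [-0.54, 0.57, 0.62]]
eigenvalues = [0.46, 0.36, 0.39]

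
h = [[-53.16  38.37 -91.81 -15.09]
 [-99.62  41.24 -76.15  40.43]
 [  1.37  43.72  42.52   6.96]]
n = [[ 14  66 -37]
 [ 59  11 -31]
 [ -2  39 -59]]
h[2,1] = 43.72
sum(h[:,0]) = -151.41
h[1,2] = -76.15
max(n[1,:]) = 59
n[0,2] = -37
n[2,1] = 39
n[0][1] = 66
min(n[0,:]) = -37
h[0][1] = 38.37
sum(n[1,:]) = 39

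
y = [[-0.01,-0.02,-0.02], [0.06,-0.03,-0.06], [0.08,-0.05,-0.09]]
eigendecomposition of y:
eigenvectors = [[0.34, 0.62, 0.24], [0.49, 0.35, -0.75], [0.8, 0.7, 0.62]]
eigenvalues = [-0.09, -0.04, 0.0]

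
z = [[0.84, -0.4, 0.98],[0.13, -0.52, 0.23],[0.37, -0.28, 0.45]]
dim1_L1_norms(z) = [2.22, 0.88, 1.1]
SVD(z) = [[-0.86,0.34,-0.37], [-0.28,-0.94,-0.21], [-0.42,-0.07,0.91]] @ diag([1.5555678789684093, 0.4052264152855822, 0.0003553540780692389]) @ [[-0.59, 0.39, -0.71], [0.35, 0.91, 0.22], [-0.73, 0.12, 0.67]]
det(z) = -0.00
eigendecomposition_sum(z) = [[0.84, -0.35, 0.97], [0.11, -0.05, 0.13], [0.37, -0.15, 0.42]] + [[0.0, 0.00, -0.00], [-0.00, -0.00, 0.00], [-0.0, -0.0, 0.00]] + [[0.00, -0.05, 0.01], [0.02, -0.47, 0.1], [0.01, -0.13, 0.03]]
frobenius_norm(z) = 1.61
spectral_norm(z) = 1.56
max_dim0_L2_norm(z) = 1.1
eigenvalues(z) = [1.21, 0.0, -0.44]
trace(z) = 0.77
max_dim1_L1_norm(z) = 2.22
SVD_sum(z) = [[0.79, -0.53, 0.95], [0.26, -0.17, 0.31], [0.38, -0.25, 0.46]] + [[0.05,0.13,0.03], [-0.13,-0.35,-0.08], [-0.01,-0.03,-0.01]] + [[0.00, -0.00, -0.00], [0.00, -0.0, -0.0], [-0.0, 0.00, 0.0]]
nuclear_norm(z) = 1.96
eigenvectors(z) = [[0.91, 0.73, -0.1], [0.12, -0.11, -0.96], [0.40, -0.67, -0.26]]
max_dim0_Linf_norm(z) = 0.98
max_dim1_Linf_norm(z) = 0.98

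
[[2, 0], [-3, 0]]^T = [[2, -3], [0, 0]]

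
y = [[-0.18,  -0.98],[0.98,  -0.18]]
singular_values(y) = [1.0, 1.0]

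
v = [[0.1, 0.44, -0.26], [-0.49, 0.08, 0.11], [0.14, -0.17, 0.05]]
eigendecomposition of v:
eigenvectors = [[0.68+0.00j, (0.68-0j), 0.26+0.00j], [(-0.09+0.67j), -0.09-0.67j, 0.45+0.00j], [(-0.19-0.23j), (-0.19+0.23j), 0.85+0.00j]]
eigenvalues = [(0.11+0.52j), (0.11-0.52j), 0j]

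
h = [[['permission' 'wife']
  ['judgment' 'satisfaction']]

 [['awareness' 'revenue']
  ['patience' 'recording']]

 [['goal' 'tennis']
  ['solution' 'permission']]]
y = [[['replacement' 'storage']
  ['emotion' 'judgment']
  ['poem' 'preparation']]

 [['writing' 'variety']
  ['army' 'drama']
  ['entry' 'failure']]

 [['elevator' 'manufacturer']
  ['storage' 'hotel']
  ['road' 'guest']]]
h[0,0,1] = 'wife'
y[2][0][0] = 'elevator'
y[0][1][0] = 'emotion'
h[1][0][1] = 'revenue'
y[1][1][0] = 'army'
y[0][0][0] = 'replacement'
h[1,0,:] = ['awareness', 'revenue']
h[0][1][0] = 'judgment'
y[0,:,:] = [['replacement', 'storage'], ['emotion', 'judgment'], ['poem', 'preparation']]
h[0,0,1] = 'wife'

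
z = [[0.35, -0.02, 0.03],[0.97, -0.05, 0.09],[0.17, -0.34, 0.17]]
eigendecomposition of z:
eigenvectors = [[(0.07+0.15j), 0.07-0.15j, (0.06+0j)], [(0.18+0.43j), (0.18-0.43j), (-0.39+0j)], [(-0.87+0j), (-0.87-0j), (-0.92+0j)]]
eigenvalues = [(0.23+0.14j), (0.23-0.14j), (0.02+0j)]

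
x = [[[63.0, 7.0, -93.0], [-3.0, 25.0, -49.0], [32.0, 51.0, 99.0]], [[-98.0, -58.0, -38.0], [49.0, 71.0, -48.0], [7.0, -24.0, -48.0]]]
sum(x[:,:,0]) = 50.0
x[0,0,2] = -93.0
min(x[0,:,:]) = -93.0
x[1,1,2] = -48.0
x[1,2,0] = 7.0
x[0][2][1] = 51.0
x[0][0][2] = -93.0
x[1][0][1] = -58.0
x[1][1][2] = -48.0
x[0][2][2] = 99.0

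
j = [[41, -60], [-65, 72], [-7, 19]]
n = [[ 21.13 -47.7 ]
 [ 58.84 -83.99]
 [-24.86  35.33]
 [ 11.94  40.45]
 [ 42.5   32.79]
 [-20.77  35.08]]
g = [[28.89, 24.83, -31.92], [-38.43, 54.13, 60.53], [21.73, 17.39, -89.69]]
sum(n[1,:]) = -25.14999999999999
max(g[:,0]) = 28.89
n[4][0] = 42.5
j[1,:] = [-65, 72]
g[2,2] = -89.69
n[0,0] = 21.13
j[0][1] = -60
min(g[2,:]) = -89.69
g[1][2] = 60.53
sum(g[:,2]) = -61.08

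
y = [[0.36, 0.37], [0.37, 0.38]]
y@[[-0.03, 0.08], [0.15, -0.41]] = [[0.04, -0.12], [0.05, -0.13]]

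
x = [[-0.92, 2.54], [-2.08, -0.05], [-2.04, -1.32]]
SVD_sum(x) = [[-0.02, -0.01],[-1.86, -0.66],[-2.23, -0.79]] + [[-0.90,2.55], [-0.22,0.61], [0.19,-0.53]]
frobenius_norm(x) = 4.19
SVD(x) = [[-0.01, 0.95], [-0.64, 0.23], [-0.77, -0.20]] @ diag([3.0817356785703667, 2.834396797808388]) @ [[0.94, 0.33], [-0.33, 0.94]]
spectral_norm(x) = 3.08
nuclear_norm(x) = 5.92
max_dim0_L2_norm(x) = 3.06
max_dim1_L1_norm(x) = 3.46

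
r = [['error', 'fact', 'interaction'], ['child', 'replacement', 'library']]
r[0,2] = 'interaction'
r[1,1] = 'replacement'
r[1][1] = 'replacement'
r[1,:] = ['child', 'replacement', 'library']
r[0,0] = 'error'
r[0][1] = 'fact'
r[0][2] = 'interaction'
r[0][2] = 'interaction'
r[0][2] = 'interaction'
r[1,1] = 'replacement'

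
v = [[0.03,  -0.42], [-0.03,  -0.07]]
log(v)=[[-2.18+0.93j,0.56+5.37j], [(0.04+0.38j),(-2.04+2.21j)]]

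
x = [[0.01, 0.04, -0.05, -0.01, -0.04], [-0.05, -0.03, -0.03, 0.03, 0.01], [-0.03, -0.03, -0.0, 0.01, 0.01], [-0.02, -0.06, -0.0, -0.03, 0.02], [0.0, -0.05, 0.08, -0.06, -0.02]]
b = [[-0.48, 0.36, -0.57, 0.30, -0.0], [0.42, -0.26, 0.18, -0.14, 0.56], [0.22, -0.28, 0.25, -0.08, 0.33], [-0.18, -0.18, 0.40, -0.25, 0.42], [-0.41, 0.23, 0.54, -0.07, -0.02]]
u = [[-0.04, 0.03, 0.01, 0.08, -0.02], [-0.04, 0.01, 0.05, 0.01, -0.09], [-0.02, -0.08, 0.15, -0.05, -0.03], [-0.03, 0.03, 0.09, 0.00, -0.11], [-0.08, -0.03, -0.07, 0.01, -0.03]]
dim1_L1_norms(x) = [0.15, 0.15, 0.08, 0.13, 0.21]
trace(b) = -0.76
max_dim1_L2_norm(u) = 0.18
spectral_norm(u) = 0.23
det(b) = -0.01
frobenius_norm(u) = 0.30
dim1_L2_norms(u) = [0.1, 0.11, 0.18, 0.15, 0.11]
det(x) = 0.00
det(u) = -0.00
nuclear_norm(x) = 0.32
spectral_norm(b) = 1.27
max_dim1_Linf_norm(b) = 0.57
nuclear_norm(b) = 2.94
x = b @ u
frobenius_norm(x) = 0.18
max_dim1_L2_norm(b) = 0.88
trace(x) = -0.07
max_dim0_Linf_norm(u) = 0.15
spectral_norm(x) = 0.13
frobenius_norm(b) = 1.63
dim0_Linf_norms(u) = [0.08, 0.08, 0.15, 0.08, 0.11]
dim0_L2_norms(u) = [0.1, 0.1, 0.2, 0.1, 0.15]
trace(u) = 0.09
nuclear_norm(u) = 0.55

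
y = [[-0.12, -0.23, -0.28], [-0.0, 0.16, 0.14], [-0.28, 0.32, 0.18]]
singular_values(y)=[0.56, 0.29, 0.01]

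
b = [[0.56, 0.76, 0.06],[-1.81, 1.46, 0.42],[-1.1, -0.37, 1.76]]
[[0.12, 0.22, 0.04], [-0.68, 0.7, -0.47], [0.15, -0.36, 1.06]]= b @ [[0.34, -0.12, 0.27],  [-0.12, 0.39, -0.2],  [0.27, -0.2, 0.73]]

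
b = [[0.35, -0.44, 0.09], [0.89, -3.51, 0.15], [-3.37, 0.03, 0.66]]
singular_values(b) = [3.98, 3.06, 0.11]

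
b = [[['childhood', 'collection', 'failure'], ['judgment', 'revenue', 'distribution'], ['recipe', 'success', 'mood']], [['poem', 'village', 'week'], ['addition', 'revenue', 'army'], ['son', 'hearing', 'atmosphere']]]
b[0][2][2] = 'mood'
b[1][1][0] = 'addition'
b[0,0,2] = 'failure'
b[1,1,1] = 'revenue'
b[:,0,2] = ['failure', 'week']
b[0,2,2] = 'mood'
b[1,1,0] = 'addition'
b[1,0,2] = 'week'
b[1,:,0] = ['poem', 'addition', 'son']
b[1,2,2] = 'atmosphere'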